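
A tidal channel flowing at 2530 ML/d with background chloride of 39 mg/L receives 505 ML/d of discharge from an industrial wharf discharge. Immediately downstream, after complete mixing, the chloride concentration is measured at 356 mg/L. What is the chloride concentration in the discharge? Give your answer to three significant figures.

Mass balance: 2530·39.00 + 505.0·Cₑ = 3035·356.0
→ Cₑ = (3035·356.0 − 2530·39.00) / 505.0 = 1944 mg/L.

1940 mg/L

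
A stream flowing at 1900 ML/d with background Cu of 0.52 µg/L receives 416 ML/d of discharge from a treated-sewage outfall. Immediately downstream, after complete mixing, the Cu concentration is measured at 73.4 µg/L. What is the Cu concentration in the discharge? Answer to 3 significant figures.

Mass balance: 1900·0.5200 + 416.0·Cₑ = 2316·73.40
→ Cₑ = (2316·73.40 − 1900·0.5200) / 416.0 = 406.3 µg/L.

406 µg/L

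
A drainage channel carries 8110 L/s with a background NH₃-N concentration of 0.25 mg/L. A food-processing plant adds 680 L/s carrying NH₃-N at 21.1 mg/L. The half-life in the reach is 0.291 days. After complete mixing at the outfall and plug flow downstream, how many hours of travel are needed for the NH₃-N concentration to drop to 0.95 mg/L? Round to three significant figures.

After mixing, C = (8110·0.2500 + 680.0·21.10) / 8790 = 16380/8790 = 1.863 mg/L.
Half-life 0.291 d → k = ln 2 / 0.291 = 2.382 d⁻¹.
1.863·exp(−k·t) = 0.95 → t = ln(1.863/0.95)/k = 24430 s = 6.786 h.

6.79 h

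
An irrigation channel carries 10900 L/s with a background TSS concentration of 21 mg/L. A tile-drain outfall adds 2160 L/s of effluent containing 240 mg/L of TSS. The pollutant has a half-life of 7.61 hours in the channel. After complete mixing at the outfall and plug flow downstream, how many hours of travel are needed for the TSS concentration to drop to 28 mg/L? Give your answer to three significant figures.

Mixed concentration C = ΣQC/ΣQ = (10900·21.00 + 2160·240.0) / 13060 = 747300/13060 = 57.22 mg/L.
Half-life 7.61 h → k = ln 2 / 7.61 = 0.09108 h⁻¹ = 2.186 d⁻¹.
57.22·exp(−k·t) = 28 → t = ln(57.22/28)/k = 28250 s = 7.847 h.

7.85 h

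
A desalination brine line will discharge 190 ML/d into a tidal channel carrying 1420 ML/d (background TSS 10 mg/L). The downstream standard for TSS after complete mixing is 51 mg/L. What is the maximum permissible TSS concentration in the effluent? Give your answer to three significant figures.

At the limit, (Qr·Cr + Qe·Cₑ)/(Qr + Qe) = 51:
Cₑ = (1610·51 − 1420·10.00) / 190.0 = 357.4 mg/L.

357 mg/L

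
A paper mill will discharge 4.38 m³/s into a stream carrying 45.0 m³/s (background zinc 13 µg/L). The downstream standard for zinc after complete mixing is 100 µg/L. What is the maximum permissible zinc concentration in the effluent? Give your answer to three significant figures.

994 µg/L

At the limit, (Qr·Cr + Qe·Cₑ)/(Qr + Qe) = 100:
Cₑ = (49.38·100 − 45.00·13.00) / 4.380 = 993.8 µg/L.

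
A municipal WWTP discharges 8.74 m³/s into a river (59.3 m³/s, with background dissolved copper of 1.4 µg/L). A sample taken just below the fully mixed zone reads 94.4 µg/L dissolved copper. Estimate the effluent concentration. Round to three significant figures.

Mass balance: 59.30·1.400 + 8.740·Cₑ = 68.04·94.40
→ Cₑ = (68.04·94.40 − 59.30·1.400) / 8.740 = 725.4 µg/L.

725 µg/L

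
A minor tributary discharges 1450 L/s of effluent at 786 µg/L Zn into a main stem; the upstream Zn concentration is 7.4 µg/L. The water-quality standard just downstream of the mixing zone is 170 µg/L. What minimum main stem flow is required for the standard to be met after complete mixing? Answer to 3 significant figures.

Set C_mix = 170: (Q·7.400 + 1450·786.0) / (Q + 1450) = 170
→ Q = 1450·(786.0 − 170)/(170 − 7.400) = 5493 L/s.

5490 L/s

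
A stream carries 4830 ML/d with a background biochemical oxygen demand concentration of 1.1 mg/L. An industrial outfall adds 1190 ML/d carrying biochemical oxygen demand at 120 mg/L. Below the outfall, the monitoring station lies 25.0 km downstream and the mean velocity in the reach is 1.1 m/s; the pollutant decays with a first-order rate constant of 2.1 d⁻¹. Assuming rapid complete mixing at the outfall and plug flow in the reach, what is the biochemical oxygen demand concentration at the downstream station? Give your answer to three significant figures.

Mixed concentration C = ΣQC/ΣQ = (4830·1.100 + 1190·120.0) / 6020 = 148100/6020 = 24.60 mg/L.
Travel time t = 25.0·1000 / 1.1 = 22730 s = 6.313 h.
Decay over the reach: 24.60·exp(−kt) = 24.60·0.5756 = 14.16 mg/L.

14.2 mg/L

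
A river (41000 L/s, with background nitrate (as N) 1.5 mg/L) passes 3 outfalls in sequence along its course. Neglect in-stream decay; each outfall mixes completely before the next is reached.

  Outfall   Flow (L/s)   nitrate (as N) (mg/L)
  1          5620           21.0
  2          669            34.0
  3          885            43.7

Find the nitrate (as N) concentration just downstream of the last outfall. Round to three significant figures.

5.00 mg/L

Below outfall 1: Q → 46620 L/s, C = (41000·1.500 + 5620·21.00)/46620 = 3.851 mg/L.
Below outfall 2: Q → 47290 L/s, C = (46620·3.851 + 669.0·34.00)/47290 = 4.277 mg/L.
Below outfall 3: Q → 48170 L/s, C = (47290·4.277 + 885.0·43.70)/48170 = 5.001 mg/L.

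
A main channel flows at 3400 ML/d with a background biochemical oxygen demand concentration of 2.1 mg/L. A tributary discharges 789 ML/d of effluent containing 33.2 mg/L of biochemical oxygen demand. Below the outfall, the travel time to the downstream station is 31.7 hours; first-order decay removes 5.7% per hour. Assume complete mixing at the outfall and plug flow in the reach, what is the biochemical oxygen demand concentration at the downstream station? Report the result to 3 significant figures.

1.24 mg/L

Mass balance: C = (3400·2.100 + 789.0·33.20) / 4189 = 33330/4189 = 7.958 mg/L.
5.7%/h lost → k = −ln(1 − 0.057) = 0.05869 h⁻¹.
After decay, C = 7.958 × e^(−kt) = 7.958 × 0.1556 = 1.238 mg/L.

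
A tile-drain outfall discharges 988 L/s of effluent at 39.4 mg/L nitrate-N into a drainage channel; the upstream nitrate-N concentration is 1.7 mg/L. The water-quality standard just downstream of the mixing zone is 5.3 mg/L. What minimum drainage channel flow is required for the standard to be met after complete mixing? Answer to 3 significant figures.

9360 L/s

Set C_mix = 5.3: (Q·1.700 + 988.0·39.40) / (Q + 988.0) = 5.3
→ Q = 988.0·(39.40 − 5.3)/(5.3 − 1.700) = 9359 L/s.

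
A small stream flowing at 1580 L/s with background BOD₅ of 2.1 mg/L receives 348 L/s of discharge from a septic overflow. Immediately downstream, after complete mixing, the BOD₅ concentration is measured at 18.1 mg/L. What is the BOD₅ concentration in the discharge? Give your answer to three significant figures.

90.7 mg/L

Mass balance: 1580·2.100 + 348.0·Cₑ = 1928·18.10
→ Cₑ = (1928·18.10 − 1580·2.100) / 348.0 = 90.74 mg/L.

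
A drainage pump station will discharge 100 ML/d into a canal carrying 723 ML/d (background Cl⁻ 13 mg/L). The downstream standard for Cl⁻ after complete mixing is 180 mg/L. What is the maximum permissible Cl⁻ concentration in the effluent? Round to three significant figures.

1390 mg/L

At the limit, (Qr·Cr + Qe·Cₑ)/(Qr + Qe) = 180:
Cₑ = (823.0·180 − 723.0·13.00) / 100.0 = 1387 mg/L.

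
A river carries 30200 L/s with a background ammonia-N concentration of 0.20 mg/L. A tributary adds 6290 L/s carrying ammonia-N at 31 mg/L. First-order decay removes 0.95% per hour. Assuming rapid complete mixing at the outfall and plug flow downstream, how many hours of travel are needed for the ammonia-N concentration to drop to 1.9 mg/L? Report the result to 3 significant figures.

112 h

Flow-weighted average: C = (30200·0.2000 + 6290·31.00) / 36490 = 201000/36490 = 5.509 mg/L.
0.95%/h lost → k = −ln(1 − 0.0095) = 0.009545 h⁻¹.
5.509·exp(−k·t) = 1.9 → t = ln(5.509/1.9)/k = 401500 s = 111.5 h.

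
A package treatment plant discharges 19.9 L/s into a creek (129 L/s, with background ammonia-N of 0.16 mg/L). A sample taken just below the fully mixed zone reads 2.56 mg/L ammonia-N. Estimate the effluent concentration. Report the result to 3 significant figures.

Mass balance: 129.0·0.1600 + 19.90·Cₑ = 148.9·2.560
→ Cₑ = (148.9·2.560 − 129.0·0.1600) / 19.90 = 18.12 mg/L.

18.1 mg/L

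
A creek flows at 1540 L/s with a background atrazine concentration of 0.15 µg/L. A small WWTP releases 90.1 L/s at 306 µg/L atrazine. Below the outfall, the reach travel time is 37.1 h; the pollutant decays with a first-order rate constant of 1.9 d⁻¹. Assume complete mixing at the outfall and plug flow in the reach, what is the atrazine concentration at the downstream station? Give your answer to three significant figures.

Mixed concentration C = ΣQC/ΣQ = (1540·0.1500 + 90.10·306.0) / 1630 = 27800/1630 = 17.06 µg/L.
Decay over the reach: 17.06·exp(−kt) = 17.06·0.05302 = 0.9043 µg/L.

0.904 µg/L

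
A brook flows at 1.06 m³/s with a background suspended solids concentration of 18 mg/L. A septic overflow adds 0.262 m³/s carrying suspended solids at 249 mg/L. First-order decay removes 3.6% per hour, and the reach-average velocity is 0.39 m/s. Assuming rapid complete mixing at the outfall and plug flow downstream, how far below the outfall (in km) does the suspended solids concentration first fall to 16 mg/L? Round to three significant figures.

53.0 km

Mixed concentration C = ΣQC/ΣQ = (1.060·18.00 + 0.2620·249.0) / 1.322 = 84.32/1.322 = 63.78 mg/L.
3.6%/h lost → k = −ln(1 − 0.036) = 0.03666 h⁻¹.
Set 63.78·exp(−k·t) = 16 → t = ln(63.78/16)/k = 135800 s = 37.72 h.
Distance = v·t = 0.39·135800 = 52950 m = 52.95 km.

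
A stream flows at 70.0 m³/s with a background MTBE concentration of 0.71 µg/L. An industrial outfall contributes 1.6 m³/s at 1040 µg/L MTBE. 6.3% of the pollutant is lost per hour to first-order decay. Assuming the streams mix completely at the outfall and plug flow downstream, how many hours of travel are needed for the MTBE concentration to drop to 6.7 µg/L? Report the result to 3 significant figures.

After mixing, C = (70.00·0.7100 + 1.600·1040) / 71.60 = 1714/71.60 = 23.93 µg/L.
6.3%/h lost → k = −ln(1 − 0.063) = 0.06507 h⁻¹.
23.93·exp(−k·t) = 6.7 → t = ln(23.93/6.7)/k = 70440 s = 19.57 h.

19.6 h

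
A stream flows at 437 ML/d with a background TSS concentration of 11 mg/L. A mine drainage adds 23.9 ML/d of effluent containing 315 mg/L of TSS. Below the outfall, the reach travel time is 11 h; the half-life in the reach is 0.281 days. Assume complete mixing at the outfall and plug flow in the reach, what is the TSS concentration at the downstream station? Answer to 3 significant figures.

8.64 mg/L

Flow-weighted average: C = (437.0·11.00 + 23.90·315.0) / 460.9 = 12340/460.9 = 26.76 mg/L.
Half-life 0.281 d → k = ln 2 / 0.281 = 2.467 d⁻¹.
Applying C = C₀e^(−kt): 26.76 × 0.3228 = 8.641 mg/L.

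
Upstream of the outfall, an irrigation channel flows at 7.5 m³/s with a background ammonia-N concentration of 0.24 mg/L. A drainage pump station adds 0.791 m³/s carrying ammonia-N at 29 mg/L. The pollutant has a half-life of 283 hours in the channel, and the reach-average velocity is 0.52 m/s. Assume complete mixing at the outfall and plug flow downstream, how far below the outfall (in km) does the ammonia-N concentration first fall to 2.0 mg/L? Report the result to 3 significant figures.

306 km

Conservation of mass: C = (7.500·0.2400 + 0.7910·29.00) / 8.291 = 24.74/8.291 = 2.984 mg/L.
Half-life 283 h → k = ln 2 / 283 = 0.002449 h⁻¹ = 0.05878 d⁻¹.
Set 2.984·exp(−k·t) = 2.0 → t = ln(2.984/2.0)/k = 588000 s = 163.3 h.
Distance = v·t = 0.52·588000 = 305800 m = 305.8 km.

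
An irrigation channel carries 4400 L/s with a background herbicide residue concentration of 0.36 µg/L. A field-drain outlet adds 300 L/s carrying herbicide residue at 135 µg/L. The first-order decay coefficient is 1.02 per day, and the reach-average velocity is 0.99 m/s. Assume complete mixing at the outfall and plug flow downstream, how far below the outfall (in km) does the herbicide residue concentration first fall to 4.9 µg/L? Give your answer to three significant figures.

50.6 km

Flow-weighted average: C = (4400·0.3600 + 300.0·135.0) / 4700 = 42080/4700 = 8.954 µg/L.
Set 8.954·exp(−k·t) = 4.9 → t = ln(8.954/4.9)/k = 51070 s = 14.19 h.
Distance = v·t = 0.99·51070 = 50560 m = 50.56 km.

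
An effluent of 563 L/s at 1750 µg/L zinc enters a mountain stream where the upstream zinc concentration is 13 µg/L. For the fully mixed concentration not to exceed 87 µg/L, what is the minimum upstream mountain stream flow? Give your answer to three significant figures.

Set C_mix = 87: (Q·13.00 + 563.0·1750) / (Q + 563.0) = 87
→ Q = 563.0·(1750 − 87)/(87 − 13.00) = 12650 L/s.

12700 L/s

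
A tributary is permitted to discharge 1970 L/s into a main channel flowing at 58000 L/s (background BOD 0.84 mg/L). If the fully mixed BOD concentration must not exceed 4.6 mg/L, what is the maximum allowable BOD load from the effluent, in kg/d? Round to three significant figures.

19600 kg/d

Mass balance at the limit: 58000·0.8400 + 1970·Cₑ = 59970·4.6 → Cₑ = 115.3 mg/L.
1970 L/s = 1.970 m³/s. Load = 1.970 m³/s × 115.3 g/m³ × 86 400 s/d = 19630 kg/d.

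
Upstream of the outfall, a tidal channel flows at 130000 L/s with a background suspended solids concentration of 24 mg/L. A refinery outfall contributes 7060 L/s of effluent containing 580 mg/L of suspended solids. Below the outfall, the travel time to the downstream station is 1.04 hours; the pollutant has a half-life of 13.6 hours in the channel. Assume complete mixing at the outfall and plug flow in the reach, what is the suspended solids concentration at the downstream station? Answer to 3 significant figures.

Mass balance: C = (130000·24.00 + 7060·580.0) / 137100 = 7215000/137100 = 52.64 mg/L.
Half-life 13.6 h → k = ln 2 / 13.6 = 0.05097 h⁻¹ = 1.223 d⁻¹.
After decay, C = 52.64 × e^(−kt) = 52.64 × 0.9484 = 49.92 mg/L.

49.9 mg/L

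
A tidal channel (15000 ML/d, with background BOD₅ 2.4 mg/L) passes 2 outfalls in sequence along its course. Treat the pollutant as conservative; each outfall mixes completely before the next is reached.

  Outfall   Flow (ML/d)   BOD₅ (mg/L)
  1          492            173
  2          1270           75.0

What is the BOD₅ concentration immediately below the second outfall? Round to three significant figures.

After outfall 1: Q = 15000 + 492.0 = 15490 ML/d; C = (15000·2.400 + 492.0·173.0)/15490 = 7.818 mg/L.
After outfall 2: Q = 15490 + 1270 = 16760 ML/d; C = (15490·7.818 + 1270·75.00)/16760 = 12.91 mg/L.

12.9 mg/L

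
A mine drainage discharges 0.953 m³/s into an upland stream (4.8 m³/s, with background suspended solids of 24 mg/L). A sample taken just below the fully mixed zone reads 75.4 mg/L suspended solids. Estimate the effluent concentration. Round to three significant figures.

Mass balance: 4.800·24.00 + 0.9530·Cₑ = 5.753·75.40
→ Cₑ = (5.753·75.40 − 4.800·24.00) / 0.9530 = 334.3 mg/L.

334 mg/L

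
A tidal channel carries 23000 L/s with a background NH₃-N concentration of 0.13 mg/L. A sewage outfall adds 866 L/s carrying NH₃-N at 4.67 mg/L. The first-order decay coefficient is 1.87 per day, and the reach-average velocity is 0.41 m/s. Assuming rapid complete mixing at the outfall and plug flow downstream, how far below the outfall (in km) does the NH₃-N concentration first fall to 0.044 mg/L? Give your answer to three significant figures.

After mixing, C = (23000·0.1300 + 866.0·4.670) / 23870 = 7034/23870 = 0.2947 mg/L.
Set 0.2947·exp(−k·t) = 0.044 → t = ln(0.2947/0.044)/k = 87870 s = 24.41 h.
Distance = v·t = 0.41·87870 = 36030 m = 36.03 km.

36.0 km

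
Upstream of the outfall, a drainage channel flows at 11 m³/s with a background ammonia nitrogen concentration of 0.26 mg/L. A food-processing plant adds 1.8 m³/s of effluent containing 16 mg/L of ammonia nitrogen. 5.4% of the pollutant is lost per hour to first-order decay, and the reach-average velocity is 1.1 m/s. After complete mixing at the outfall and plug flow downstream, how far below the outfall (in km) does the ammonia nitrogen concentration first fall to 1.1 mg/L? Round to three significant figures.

After mixing, C = (11.00·0.2600 + 1.800·16.00) / 12.80 = 31.66/12.80 = 2.473 mg/L.
5.4%/h lost → k = −ln(1 − 0.054) = 0.05551 h⁻¹.
Set 2.473·exp(−k·t) = 1.1 → t = ln(2.473/1.1)/k = 52550 s = 14.60 h.
Distance = v·t = 1.1·52550 = 57800 m = 57.80 km.

57.8 km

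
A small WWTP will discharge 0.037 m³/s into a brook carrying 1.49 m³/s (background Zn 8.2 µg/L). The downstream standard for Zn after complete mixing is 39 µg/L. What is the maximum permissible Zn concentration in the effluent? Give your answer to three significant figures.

At the limit, (Qr·Cr + Qe·Cₑ)/(Qr + Qe) = 39:
Cₑ = (1.527·39 − 1.490·8.200) / 0.03700 = 1279 µg/L.

1280 µg/L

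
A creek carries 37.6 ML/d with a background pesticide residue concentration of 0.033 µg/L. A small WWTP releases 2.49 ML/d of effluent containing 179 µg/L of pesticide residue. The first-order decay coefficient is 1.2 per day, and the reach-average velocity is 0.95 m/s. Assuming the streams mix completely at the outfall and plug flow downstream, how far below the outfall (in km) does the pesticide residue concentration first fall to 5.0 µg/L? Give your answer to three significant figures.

Mixed concentration C = ΣQC/ΣQ = (37.60·0.03300 + 2.490·179.0) / 40.09 = 447.0/40.09 = 11.15 µg/L.
Set 11.15·exp(−k·t) = 5.0 → t = ln(11.15/5.0)/k = 57740 s = 16.04 h.
Distance = v·t = 0.95·57740 = 54850 m = 54.85 km.

54.8 km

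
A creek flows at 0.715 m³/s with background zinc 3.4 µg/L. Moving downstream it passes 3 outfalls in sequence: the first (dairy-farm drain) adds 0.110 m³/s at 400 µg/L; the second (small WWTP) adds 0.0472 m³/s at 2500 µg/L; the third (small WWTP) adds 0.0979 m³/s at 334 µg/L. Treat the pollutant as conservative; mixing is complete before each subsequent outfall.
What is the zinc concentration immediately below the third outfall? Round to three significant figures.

Outfall 1: combined Q = 0.8250 m³/s; C = (0.7150·3.400 + 0.1100·400.0)/0.8250 = 56.28 µg/L.
Outfall 2: combined Q = 0.8722 m³/s; C = (0.8250·56.28 + 0.04720·2500)/0.8722 = 188.5 µg/L.
Outfall 3: combined Q = 0.9701 m³/s; C = (0.8722·188.5 + 0.09790·334.0)/0.9701 = 203.2 µg/L.

203 µg/L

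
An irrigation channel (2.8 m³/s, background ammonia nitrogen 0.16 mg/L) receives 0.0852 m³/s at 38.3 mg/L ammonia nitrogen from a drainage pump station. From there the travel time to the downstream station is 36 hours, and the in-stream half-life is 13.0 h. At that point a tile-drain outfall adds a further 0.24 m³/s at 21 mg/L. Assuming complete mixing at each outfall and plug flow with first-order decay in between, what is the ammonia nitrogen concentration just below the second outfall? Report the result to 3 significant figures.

1.79 mg/L

Flow-weighted average: C = (2.800·0.1600 + 0.08520·38.30) / 2.885 = 3.711/2.885 = 1.286 mg/L; combined flow 2.885 m³/s.
Half-life 13.0 h → k = ln 2 / 13.0 = 0.05332 h⁻¹ = 1.280 d⁻¹.
First-order decay: C = 1.286·exp(−k·t) = 1.286·0.1467 = 0.1887 mg/L.
Second outfall: C = (2.885·0.1887 + 0.2400·21.00)/3.125 = 1.787 mg/L.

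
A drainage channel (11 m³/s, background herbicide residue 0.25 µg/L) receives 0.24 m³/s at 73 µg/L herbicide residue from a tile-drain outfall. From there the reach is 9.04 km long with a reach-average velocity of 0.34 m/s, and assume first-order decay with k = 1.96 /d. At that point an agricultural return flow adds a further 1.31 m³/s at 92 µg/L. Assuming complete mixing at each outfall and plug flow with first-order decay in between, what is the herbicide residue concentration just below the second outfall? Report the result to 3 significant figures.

Mixed concentration C = ΣQC/ΣQ = (11.00·0.2500 + 0.2400·73.00) / 11.24 = 20.27/11.24 = 1.803 µg/L; combined flow 11.24 m³/s.
Travel time t = 9.04·1000 / 0.34 = 26590 s = 7.386 h.
Applying C = C₀e^(−kt): 1.803 × 0.5471 = 0.9866 µg/L.
At the second outfall, C = (11.24·0.9866 + 1.310·92.00) / (11.24 + 1.310) = 10.49 µg/L.

10.5 µg/L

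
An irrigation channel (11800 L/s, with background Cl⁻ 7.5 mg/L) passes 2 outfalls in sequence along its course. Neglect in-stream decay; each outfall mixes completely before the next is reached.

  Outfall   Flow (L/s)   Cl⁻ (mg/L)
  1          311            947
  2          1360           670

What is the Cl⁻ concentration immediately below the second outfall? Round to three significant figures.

96.1 mg/L

Below outfall 1: Q → 12110 L/s, C = (11800·7.500 + 311.0·947.0)/12110 = 31.63 mg/L.
Below outfall 2: Q → 13470 L/s, C = (12110·31.63 + 1360·670.0)/13470 = 96.07 mg/L.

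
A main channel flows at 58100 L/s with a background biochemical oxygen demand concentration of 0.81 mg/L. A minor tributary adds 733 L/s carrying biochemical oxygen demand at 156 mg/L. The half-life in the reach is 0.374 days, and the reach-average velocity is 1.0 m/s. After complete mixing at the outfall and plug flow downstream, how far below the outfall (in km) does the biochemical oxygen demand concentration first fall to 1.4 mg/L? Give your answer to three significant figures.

After mixing, C = (58100·0.8100 + 733.0·156.0) / 58830 = 161400/58830 = 2.744 mg/L.
Half-life 0.374 d → k = ln 2 / 0.374 = 1.853 d⁻¹.
Set 2.744·exp(−k·t) = 1.4 → t = ln(2.744/1.4)/k = 31360 s = 8.712 h.
Distance = v·t = 1.0·31360 = 31360 m = 31.36 km.

31.4 km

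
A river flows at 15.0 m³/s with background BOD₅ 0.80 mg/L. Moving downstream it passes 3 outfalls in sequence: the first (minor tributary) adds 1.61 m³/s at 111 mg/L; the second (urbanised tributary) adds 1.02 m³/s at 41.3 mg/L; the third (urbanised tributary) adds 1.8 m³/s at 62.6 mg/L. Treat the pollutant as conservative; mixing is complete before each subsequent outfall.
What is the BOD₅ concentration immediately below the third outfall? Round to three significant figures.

17.8 mg/L

Below outfall 1: Q → 16.61 m³/s, C = (15.00·0.8000 + 1.610·111.0)/16.61 = 11.48 mg/L.
Below outfall 2: Q → 17.63 m³/s, C = (16.61·11.48 + 1.020·41.30)/17.63 = 13.21 mg/L.
Below outfall 3: Q → 19.43 m³/s, C = (17.63·13.21 + 1.800·62.60)/19.43 = 17.78 mg/L.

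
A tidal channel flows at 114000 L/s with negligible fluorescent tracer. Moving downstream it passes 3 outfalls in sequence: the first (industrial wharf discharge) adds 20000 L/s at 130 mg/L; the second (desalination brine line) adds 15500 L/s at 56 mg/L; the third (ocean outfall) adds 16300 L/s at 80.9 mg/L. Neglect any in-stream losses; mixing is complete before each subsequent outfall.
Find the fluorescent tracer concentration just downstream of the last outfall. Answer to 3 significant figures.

28.9 mg/L

Outfall 1: combined Q = 134000 L/s; C = (114000·0 + 20000·130.0)/134000 = 19.40 mg/L.
Outfall 2: combined Q = 149500 L/s; C = (134000·19.40 + 15500·56.00)/149500 = 23.20 mg/L.
Outfall 3: combined Q = 165800 L/s; C = (149500·23.20 + 16300·80.90)/165800 = 28.87 mg/L.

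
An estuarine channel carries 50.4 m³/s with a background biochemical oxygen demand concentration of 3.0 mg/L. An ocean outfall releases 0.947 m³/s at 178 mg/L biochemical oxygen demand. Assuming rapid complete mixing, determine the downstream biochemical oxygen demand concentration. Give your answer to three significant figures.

After mixing, C = (50.40·3.000 + 0.9470·178.0) / 51.35 = 319.8/51.35 = 6.228 mg/L.

6.23 mg/L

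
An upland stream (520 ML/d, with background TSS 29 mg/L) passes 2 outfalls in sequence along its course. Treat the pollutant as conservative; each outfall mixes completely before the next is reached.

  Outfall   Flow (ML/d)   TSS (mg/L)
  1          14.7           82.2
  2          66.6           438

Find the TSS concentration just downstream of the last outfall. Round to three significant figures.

After outfall 1: Q = 520.0 + 14.70 = 534.7 ML/d; C = (520.0·29.00 + 14.70·82.20)/534.7 = 30.46 mg/L.
After outfall 2: Q = 534.7 + 66.60 = 601.3 ML/d; C = (534.7·30.46 + 66.60·438.0)/601.3 = 75.60 mg/L.

75.6 mg/L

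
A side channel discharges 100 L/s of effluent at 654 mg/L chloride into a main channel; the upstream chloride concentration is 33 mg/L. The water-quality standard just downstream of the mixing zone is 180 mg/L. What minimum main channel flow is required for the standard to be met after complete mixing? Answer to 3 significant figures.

322 L/s

Set C_mix = 180: (Q·33.00 + 100.0·654.0) / (Q + 100.0) = 180
→ Q = 100.0·(654.0 − 180)/(180 − 33.00) = 322.4 L/s.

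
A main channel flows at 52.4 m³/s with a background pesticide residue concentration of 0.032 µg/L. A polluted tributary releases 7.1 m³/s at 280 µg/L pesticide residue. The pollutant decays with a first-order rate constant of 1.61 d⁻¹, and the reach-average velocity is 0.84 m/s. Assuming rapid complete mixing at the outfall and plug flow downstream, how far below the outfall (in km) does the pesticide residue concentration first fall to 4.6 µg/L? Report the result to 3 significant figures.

After mixing, C = (52.40·0.03200 + 7.100·280.0) / 59.50 = 1990/59.50 = 33.44 µg/L.
Set 33.44·exp(−k·t) = 4.6 → t = ln(33.44/4.6)/k = 106500 s = 29.57 h.
Distance = v·t = 0.84·106500 = 89420 m = 89.42 km.

89.4 km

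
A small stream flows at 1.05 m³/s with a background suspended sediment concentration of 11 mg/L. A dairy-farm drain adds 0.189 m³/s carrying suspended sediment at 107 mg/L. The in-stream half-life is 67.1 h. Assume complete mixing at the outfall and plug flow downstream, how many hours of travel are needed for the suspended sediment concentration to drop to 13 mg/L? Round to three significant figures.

65.8 h

Conservation of mass: C = (1.050·11.00 + 0.1890·107.0) / 1.239 = 31.77/1.239 = 25.64 mg/L.
Half-life 67.1 h → k = ln 2 / 67.1 = 0.01033 h⁻¹ = 0.2479 d⁻¹.
25.64·exp(−k·t) = 13 → t = ln(25.64/13)/k = 236800 s = 65.77 h.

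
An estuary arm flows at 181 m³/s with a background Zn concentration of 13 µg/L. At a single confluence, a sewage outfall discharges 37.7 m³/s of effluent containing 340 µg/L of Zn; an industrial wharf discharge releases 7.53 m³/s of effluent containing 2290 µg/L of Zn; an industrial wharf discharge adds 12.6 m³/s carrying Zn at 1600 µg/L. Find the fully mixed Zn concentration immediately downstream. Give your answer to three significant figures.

Flow-weighted average: C = (181.0·13.00 + 37.70·340.0 + 7.530·2290 + 12.60·1600) / 238.8 = 52570/238.8 = 220.1 µg/L.

220 µg/L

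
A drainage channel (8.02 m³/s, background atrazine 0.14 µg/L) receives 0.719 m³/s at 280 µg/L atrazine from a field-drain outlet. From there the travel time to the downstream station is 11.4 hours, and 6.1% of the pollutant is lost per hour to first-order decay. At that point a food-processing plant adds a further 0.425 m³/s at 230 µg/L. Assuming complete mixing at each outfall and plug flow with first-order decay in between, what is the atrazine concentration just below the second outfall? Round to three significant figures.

Flow-weighted average: C = (8.020·0.1400 + 0.7190·280.0) / 8.739 = 202.4/8.739 = 23.17 µg/L; combined flow 8.739 m³/s.
6.1%/h lost → k = −ln(1 − 0.061) = 0.06294 h⁻¹.
First-order decay: C = 23.17·exp(−k·t) = 23.17·0.4880 = 11.30 µg/L.
At the second outfall, C = (8.739·11.30 + 0.4250·230.0) / (8.739 + 0.4250) = 21.45 µg/L.

21.4 µg/L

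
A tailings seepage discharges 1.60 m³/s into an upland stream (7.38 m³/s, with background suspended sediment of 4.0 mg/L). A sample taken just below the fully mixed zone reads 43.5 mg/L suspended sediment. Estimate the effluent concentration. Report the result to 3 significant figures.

Mass balance: 7.380·4.000 + 1.600·Cₑ = 8.980·43.50
→ Cₑ = (8.980·43.50 − 7.380·4.000) / 1.600 = 225.7 mg/L.

226 mg/L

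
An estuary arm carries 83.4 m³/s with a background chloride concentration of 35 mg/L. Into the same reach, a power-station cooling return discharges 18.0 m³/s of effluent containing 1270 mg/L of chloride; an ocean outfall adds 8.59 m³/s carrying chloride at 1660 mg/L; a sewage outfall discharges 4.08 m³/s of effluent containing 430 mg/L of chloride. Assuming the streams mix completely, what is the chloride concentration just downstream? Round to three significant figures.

After mixing, C = (83.40·35.00 + 18.00·1270 + 8.590·1660 + 4.080·430.0) / 114.1 = 41790/114.1 = 366.4 mg/L.

366 mg/L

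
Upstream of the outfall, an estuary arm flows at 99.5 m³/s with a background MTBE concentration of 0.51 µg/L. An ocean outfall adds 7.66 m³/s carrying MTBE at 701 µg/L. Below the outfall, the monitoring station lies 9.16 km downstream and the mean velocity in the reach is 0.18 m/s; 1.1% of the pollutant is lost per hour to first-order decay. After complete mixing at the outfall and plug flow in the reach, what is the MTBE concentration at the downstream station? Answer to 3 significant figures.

Mass balance: C = (99.50·0.5100 + 7.660·701.0) / 107.2 = 5420/107.2 = 50.58 µg/L.
Travel time t = 9.16·1000 / 0.18 = 50890 s = 14.14 h.
1.1%/h lost → k = −ln(1 − 0.011) = 0.01106 h⁻¹.
Decay over the reach: 50.58·exp(−kt) = 50.58·0.8553 = 43.26 µg/L.

43.3 µg/L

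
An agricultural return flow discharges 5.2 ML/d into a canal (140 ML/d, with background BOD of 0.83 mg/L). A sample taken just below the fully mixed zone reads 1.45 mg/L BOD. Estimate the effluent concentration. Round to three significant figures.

Mass balance: 140.0·0.8300 + 5.200·Cₑ = 145.2·1.450
→ Cₑ = (145.2·1.450 − 140.0·0.8300) / 5.200 = 18.14 mg/L.

18.1 mg/L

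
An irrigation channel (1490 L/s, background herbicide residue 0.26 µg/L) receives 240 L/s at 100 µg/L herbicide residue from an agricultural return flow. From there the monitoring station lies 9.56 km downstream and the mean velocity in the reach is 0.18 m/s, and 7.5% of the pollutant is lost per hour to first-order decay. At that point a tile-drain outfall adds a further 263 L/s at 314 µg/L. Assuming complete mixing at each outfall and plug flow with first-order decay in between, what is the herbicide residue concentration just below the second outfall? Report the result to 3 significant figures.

Conservation of mass: C = (1490·0.2600 + 240.0·100.0) / 1730 = 24390/1730 = 14.10 µg/L; combined flow 1730 L/s.
Travel time t = 9.56·1000 / 0.18 = 53110 s = 14.75 h.
7.5%/h lost → k = −ln(1 − 0.075) = 0.07796 h⁻¹.
After decay, C = 14.10 × e^(−kt) = 14.10 × 0.3166 = 4.463 µg/L.
At the second outfall, C = (1730·4.463 + 263.0·314.0) / (1730 + 263.0) = 45.31 µg/L.

45.3 µg/L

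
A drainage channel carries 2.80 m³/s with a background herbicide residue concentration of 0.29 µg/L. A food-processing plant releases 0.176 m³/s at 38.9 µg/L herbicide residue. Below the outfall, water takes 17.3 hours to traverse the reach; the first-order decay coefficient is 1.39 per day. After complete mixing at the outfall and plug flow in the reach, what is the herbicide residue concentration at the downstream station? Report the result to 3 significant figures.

Mass balance: C = (2.800·0.2900 + 0.1760·38.90) / 2.976 = 7.658/2.976 = 2.573 µg/L.
Decay over the reach: 2.573·exp(−kt) = 2.573·0.3672 = 0.9448 µg/L.

0.945 µg/L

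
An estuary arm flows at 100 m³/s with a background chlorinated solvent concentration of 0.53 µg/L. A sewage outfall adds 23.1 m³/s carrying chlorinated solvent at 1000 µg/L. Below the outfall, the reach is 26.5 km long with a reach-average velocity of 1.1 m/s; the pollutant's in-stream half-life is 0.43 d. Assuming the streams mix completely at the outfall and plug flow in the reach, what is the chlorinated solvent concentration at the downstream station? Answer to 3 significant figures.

120 µg/L

After mixing, C = (100.0·0.5300 + 23.10·1000) / 123.1 = 23150/123.1 = 188.1 µg/L.
Travel time t = 26.5·1000 / 1.1 = 24090 s = 6.692 h.
Half-life 0.43 d → k = ln 2 / 0.43 = 1.612 d⁻¹.
After decay, C = 188.1 × e^(−kt) = 188.1 × 0.6380 = 120.0 µg/L.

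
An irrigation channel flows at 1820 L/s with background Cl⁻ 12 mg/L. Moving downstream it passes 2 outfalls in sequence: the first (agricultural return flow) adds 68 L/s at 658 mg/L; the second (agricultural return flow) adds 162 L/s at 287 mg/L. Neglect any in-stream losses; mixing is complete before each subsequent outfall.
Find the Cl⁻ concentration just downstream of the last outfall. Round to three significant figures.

Below outfall 1: Q → 1888 L/s, C = (1820·12.00 + 68.00·658.0)/1888 = 35.27 mg/L.
Below outfall 2: Q → 2050 L/s, C = (1888·35.27 + 162.0·287.0)/2050 = 55.16 mg/L.

55.2 mg/L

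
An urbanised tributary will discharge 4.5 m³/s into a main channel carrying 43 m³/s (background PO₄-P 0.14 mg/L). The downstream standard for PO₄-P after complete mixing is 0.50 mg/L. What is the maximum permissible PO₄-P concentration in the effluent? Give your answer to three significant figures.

At the limit, (Qr·Cr + Qe·Cₑ)/(Qr + Qe) = 0.50:
Cₑ = (47.50·0.50 − 43.00·0.1400) / 4.500 = 3.940 mg/L.

3.94 mg/L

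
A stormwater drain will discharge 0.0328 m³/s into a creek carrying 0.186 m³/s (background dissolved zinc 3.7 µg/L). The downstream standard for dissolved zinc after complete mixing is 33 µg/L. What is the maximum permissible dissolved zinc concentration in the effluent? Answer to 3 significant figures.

199 µg/L

At the limit, (Qr·Cr + Qe·Cₑ)/(Qr + Qe) = 33:
Cₑ = (0.2188·33 − 0.1860·3.700) / 0.03280 = 199.2 µg/L.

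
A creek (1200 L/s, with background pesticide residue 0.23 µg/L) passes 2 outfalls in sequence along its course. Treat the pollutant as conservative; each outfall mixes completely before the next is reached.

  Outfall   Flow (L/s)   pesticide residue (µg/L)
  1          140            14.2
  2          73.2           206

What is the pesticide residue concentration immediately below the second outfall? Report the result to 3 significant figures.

Below outfall 1: Q → 1340 L/s, C = (1200·0.2300 + 140.0·14.20)/1340 = 1.690 µg/L.
Below outfall 2: Q → 1413 L/s, C = (1340·1.690 + 73.20·206.0)/1413 = 12.27 µg/L.

12.3 µg/L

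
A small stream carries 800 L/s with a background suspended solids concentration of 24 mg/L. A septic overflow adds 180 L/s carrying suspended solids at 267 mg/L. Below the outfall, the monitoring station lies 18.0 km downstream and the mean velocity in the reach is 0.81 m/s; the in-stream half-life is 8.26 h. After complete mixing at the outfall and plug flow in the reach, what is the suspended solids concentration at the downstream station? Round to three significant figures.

40.9 mg/L

Flow-weighted average: C = (800.0·24.00 + 180.0·267.0) / 980.0 = 67260/980.0 = 68.63 mg/L.
Travel time t = 18.0·1000 / 0.81 = 22220 s = 6.173 h.
Half-life 8.26 h → k = ln 2 / 8.26 = 0.08392 h⁻¹ = 2.014 d⁻¹.
First-order decay: C = 68.63·exp(−k·t) = 68.63·0.5957 = 40.89 mg/L.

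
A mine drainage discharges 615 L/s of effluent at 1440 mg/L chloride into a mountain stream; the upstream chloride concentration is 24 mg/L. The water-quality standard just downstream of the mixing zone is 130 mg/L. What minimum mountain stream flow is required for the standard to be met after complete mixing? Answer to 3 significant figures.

7600 L/s

Set C_mix = 130: (Q·24.00 + 615.0·1440) / (Q + 615.0) = 130
→ Q = 615.0·(1440 − 130)/(130 − 24.00) = 7600 L/s.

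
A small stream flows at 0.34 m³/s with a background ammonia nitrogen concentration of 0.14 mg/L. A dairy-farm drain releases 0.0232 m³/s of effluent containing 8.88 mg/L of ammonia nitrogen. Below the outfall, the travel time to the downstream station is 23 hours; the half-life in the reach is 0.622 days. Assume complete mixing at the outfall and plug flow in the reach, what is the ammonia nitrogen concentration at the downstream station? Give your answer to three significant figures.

0.240 mg/L

Flow-weighted average: C = (0.3400·0.1400 + 0.02320·8.880) / 0.3632 = 0.2536/0.3632 = 0.6983 mg/L.
Half-life 0.622 d → k = ln 2 / 0.622 = 1.114 d⁻¹.
After decay, C = 0.6983 × e^(−kt) = 0.6983 × 0.3437 = 0.2400 mg/L.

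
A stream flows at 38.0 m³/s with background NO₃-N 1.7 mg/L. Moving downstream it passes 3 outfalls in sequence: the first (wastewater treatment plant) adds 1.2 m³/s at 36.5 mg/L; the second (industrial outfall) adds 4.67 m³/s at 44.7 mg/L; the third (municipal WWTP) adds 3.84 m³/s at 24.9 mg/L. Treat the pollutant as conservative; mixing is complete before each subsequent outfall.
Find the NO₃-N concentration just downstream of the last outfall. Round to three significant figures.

After outfall 1: Q = 38.00 + 1.200 = 39.20 m³/s; C = (38.00·1.700 + 1.200·36.50)/39.20 = 2.765 mg/L.
After outfall 2: Q = 39.20 + 4.670 = 43.87 m³/s; C = (39.20·2.765 + 4.670·44.70)/43.87 = 7.229 mg/L.
After outfall 3: Q = 43.87 + 3.840 = 47.71 m³/s; C = (43.87·7.229 + 3.840·24.90)/47.71 = 8.652 mg/L.

8.65 mg/L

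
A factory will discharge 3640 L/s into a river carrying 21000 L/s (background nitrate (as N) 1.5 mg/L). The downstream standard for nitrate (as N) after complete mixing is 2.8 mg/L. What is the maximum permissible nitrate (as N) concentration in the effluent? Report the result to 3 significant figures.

10.3 mg/L

At the limit, (Qr·Cr + Qe·Cₑ)/(Qr + Qe) = 2.8:
Cₑ = (24640·2.8 − 21000·1.500) / 3640 = 10.30 mg/L.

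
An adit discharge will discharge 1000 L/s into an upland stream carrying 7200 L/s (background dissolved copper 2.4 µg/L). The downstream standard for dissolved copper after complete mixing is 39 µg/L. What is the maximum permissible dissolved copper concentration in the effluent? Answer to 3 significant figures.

303 µg/L

At the limit, (Qr·Cr + Qe·Cₑ)/(Qr + Qe) = 39:
Cₑ = (8200·39 − 7200·2.400) / 1000 = 302.5 µg/L.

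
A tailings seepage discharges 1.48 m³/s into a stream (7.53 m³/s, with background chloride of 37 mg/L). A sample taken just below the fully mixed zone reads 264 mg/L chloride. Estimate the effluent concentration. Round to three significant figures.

1420 mg/L

Mass balance: 7.530·37.00 + 1.480·Cₑ = 9.010·264.0
→ Cₑ = (9.010·264.0 − 7.530·37.00) / 1.480 = 1419 mg/L.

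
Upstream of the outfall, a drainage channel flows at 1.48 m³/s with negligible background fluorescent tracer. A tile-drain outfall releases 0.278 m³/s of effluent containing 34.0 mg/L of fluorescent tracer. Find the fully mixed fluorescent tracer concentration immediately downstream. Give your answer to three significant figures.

After mixing, C = (1.480·0 + 0.2780·34.00) / 1.758 = 9.452/1.758 = 5.377 mg/L.

5.38 mg/L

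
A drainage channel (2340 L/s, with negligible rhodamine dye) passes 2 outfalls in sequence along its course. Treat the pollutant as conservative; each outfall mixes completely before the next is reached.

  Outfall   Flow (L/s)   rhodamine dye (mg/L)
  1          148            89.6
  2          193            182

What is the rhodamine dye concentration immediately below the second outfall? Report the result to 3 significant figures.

18.0 mg/L

Below outfall 1: Q → 2488 L/s, C = (2340·0 + 148.0·89.60)/2488 = 5.330 mg/L.
Below outfall 2: Q → 2681 L/s, C = (2488·5.330 + 193.0·182.0)/2681 = 18.05 mg/L.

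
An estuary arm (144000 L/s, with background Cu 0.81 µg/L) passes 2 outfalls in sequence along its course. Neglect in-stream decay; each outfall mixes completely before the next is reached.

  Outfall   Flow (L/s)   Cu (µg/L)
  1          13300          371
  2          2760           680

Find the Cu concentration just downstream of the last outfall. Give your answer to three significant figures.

Below outfall 1: Q → 157300 L/s, C = (144000·0.8100 + 13300·371.0)/157300 = 32.11 µg/L.
Below outfall 2: Q → 160100 L/s, C = (157300·32.11 + 2760·680.0)/160100 = 43.28 µg/L.

43.3 µg/L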